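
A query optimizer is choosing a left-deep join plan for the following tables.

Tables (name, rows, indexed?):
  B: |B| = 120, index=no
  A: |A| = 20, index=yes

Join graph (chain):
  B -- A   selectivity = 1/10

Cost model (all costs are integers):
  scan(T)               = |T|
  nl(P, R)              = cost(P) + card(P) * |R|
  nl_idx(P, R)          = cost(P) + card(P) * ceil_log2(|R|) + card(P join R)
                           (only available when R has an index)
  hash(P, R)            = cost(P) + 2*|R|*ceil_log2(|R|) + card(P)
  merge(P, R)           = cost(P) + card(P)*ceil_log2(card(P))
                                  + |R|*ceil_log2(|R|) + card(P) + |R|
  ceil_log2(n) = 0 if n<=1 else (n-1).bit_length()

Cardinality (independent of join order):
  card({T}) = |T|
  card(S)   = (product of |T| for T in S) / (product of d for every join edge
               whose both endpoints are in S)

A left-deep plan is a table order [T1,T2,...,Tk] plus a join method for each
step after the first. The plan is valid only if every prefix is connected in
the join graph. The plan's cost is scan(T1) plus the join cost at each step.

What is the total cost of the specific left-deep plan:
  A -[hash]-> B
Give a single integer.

step 1: scan A: cost=20, card=20
step 2: join B via hash
    card(P join B) = 20*120/(10) = 240
    cost = 20 + 2*120*7 + 20 = 1720

1720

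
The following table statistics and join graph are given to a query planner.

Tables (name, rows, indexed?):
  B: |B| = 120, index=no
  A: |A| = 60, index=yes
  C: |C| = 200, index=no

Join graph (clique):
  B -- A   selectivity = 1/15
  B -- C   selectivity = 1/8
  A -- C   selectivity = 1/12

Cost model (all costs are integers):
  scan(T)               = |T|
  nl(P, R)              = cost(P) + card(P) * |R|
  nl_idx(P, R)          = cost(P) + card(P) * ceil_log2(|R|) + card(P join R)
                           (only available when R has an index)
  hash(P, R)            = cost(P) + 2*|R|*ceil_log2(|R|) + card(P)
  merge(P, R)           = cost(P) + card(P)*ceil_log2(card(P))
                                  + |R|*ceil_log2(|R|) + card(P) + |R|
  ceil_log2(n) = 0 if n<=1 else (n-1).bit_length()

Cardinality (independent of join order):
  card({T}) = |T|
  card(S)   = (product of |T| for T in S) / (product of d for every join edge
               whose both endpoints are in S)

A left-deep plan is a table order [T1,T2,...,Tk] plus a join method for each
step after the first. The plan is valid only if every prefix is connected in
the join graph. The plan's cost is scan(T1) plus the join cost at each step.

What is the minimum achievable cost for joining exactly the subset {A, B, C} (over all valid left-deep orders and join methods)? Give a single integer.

3800

Selinger DP over subsets of {A,B,C}:
  {B}: scan cost=120, card=120
  {A}: scan cost=60, card=60
  {C}: scan cost=200, card=200
  {AB}: card=480; try (A,hash)→960, (A,nl_idx)→1320, (B,merge)→1440, (A,merge)→1500, (B,hash)→1800, (B,nl)→7260 …(+1); best=960 via (A,hash)
  {BC}: card=3000; try (B,hash)→2080, (C,merge)→2880, (B,merge)→2960, (C,hash)→3440, (C,nl)→24120, (B,nl)→24200; best=2080 via (B,hash)
  {AC}: card=1000; try (A,hash)→1120, (C,merge)→2280, (A,nl_idx)→2400, (A,merge)→2420, (C,hash)→3320, (C,nl)→12060 …(+1); best=1120 via (A,hash)
  {ABC}: card=1000; try (B,hash)→3800, (C,hash)→4640, (A,hash)→5800, (C,merge)→7560, (B,merge)→13080, (A,nl_idx)→21080 …(+4); best=3800 via (B,hash)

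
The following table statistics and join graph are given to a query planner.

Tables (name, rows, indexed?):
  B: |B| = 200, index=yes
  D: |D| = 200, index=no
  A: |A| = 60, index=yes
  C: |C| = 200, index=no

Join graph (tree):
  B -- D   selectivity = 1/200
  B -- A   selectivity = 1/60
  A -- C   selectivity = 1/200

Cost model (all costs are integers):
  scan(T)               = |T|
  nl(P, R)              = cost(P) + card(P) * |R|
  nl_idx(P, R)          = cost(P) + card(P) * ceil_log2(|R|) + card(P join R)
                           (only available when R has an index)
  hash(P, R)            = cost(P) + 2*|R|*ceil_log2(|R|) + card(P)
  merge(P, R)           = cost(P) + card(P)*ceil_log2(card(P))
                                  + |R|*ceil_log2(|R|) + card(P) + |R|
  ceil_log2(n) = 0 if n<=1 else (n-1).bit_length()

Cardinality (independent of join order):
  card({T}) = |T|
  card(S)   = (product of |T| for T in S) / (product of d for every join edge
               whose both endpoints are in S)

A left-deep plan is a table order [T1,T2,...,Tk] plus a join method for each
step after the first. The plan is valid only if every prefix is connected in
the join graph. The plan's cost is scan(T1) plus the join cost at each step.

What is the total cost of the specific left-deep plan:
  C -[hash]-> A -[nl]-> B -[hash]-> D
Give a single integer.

16520

step 1: scan C: cost=200, card=200
step 2: join A via hash
    card(P join A) = 200*60/(200) = 60
    cost = 200 + 2*60*6 + 200 = 1120
step 3: join B via nl
    card(P join B) = 60*200/(60) = 200
    cost = 1120 + 60*200 = 13120
step 4: join D via hash
    card(P join D) = 200*200/(200) = 200
    cost = 13120 + 2*200*8 + 200 = 16520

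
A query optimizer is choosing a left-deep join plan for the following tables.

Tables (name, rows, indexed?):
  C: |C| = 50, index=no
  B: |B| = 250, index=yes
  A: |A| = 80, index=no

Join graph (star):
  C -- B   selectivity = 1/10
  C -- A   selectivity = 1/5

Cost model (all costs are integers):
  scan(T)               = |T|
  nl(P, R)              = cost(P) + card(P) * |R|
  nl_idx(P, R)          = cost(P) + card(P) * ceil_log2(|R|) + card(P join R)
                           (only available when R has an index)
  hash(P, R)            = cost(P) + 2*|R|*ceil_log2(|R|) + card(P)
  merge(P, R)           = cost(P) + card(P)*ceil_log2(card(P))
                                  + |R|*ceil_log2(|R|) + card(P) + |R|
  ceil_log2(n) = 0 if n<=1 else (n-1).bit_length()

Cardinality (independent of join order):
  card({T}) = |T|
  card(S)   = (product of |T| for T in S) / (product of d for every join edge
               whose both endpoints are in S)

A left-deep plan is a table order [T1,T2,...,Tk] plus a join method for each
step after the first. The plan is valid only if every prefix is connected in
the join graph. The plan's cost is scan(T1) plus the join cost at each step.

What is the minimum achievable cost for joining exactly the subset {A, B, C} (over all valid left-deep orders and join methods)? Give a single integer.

Selinger DP over subsets of {A,B,C}:
  {C}: scan cost=50, card=50
  {B}: scan cost=250, card=250
  {A}: scan cost=80, card=80
  {BC}: card=1250; try (C,hash)→1100, (B,nl_idx)→1700, (B,merge)→2650, (C,merge)→2850, (B,hash)→4100, (B,nl)→12550 …(+1); best=1100 via (C,hash)
  {AC}: card=800; try (C,hash)→760, (A,merge)→1040, (C,merge)→1070, (A,hash)→1220, (A,nl)→4050, (C,nl)→4080; best=760 via (C,hash)
  {ABC}: card=20000; try (A,hash)→3470, (B,hash)→5560, (B,merge)→11810, (A,merge)→16740, (B,nl_idx)→27160, (A,nl)→101100 …(+1); best=3470 via (A,hash)

3470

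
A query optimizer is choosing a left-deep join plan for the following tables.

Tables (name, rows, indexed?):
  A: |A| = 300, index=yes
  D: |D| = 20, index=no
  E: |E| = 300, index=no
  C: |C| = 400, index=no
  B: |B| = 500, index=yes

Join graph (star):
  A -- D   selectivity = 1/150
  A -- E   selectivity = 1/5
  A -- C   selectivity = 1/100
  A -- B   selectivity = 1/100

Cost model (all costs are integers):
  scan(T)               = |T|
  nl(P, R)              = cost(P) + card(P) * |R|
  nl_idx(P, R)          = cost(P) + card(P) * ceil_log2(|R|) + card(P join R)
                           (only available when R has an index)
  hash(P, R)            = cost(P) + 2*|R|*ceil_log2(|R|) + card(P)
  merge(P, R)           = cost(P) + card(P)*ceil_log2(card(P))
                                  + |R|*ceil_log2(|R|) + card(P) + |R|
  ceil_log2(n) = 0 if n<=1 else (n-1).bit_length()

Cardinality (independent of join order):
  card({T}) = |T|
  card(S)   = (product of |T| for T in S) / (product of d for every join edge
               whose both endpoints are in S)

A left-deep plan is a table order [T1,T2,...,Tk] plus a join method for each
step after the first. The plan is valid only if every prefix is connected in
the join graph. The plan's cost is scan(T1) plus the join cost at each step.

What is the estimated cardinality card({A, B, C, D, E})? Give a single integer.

Tables in S: A(300), B(500), C(400), D(20), E(300)
Edges inside S: A-D(d=150), A-E(d=5), A-C(d=100), A-B(d=100)
numerator = 300 * 500 * 400 * 20 * 300 = 360000000000
denominator = 150 * 5 * 100 * 100 = 7500000
card(S) = 360000000000 / 7500000 = 48000

48000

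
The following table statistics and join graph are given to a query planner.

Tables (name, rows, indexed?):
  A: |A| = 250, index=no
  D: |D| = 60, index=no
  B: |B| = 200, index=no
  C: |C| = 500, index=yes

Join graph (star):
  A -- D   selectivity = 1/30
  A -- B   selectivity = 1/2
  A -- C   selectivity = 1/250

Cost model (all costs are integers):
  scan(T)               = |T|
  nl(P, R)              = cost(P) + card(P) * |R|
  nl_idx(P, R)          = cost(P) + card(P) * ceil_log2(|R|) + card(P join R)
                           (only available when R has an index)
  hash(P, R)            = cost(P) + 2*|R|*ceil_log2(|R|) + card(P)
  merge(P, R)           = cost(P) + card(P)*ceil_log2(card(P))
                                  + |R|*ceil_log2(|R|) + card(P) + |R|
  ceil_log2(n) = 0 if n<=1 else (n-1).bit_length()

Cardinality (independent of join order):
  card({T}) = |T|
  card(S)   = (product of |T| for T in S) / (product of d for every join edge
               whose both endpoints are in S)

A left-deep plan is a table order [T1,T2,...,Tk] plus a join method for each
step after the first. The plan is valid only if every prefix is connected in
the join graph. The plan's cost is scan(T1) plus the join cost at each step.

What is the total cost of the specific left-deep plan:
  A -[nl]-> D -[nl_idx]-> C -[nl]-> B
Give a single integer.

220750

step 1: scan A: cost=250, card=250
step 2: join D via nl
    card(P join D) = 250*60/(30) = 500
    cost = 250 + 250*60 = 15250
step 3: join C via nl_idx
    card(P join C) = 500*500/(250) = 1000
    cost = 15250 + 500*9 + 1000 = 20750
step 4: join B via nl
    card(P join B) = 1000*200/(2) = 100000
    cost = 20750 + 1000*200 = 220750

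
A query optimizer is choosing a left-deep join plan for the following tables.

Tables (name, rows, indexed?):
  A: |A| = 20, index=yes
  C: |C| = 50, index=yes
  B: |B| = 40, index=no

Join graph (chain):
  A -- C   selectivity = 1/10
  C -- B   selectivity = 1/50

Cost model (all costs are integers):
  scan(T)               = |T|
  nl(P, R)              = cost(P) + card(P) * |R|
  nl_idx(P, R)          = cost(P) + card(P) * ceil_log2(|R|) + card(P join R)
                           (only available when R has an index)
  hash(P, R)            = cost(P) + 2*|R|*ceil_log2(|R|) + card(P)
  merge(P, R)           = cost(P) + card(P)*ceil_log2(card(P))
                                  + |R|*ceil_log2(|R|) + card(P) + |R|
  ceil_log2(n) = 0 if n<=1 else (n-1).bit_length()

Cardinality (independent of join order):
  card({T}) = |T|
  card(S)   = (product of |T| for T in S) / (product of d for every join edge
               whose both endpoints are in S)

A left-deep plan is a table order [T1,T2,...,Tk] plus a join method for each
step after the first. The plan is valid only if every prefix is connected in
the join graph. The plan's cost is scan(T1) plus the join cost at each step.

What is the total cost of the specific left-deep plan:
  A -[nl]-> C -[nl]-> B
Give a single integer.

5020

step 1: scan A: cost=20, card=20
step 2: join C via nl
    card(P join C) = 20*50/(10) = 100
    cost = 20 + 20*50 = 1020
step 3: join B via nl
    card(P join B) = 100*40/(50) = 80
    cost = 1020 + 100*40 = 5020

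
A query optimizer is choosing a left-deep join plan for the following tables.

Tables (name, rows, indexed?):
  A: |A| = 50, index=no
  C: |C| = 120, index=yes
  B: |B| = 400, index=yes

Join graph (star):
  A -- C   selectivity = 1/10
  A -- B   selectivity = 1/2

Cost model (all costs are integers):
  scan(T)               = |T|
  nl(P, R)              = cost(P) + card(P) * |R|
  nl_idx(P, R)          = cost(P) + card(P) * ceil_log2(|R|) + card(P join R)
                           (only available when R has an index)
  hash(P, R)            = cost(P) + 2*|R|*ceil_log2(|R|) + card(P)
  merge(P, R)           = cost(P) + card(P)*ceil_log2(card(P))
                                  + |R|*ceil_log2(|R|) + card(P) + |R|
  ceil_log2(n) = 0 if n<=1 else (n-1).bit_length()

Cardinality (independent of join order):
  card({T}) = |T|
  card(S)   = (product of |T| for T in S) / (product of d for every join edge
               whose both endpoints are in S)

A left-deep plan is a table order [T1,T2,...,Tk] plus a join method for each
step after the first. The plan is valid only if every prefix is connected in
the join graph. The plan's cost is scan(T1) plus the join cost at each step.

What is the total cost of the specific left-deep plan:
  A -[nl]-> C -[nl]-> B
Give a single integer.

246050

step 1: scan A: cost=50, card=50
step 2: join C via nl
    card(P join C) = 50*120/(10) = 600
    cost = 50 + 50*120 = 6050
step 3: join B via nl
    card(P join B) = 600*400/(2) = 120000
    cost = 6050 + 600*400 = 246050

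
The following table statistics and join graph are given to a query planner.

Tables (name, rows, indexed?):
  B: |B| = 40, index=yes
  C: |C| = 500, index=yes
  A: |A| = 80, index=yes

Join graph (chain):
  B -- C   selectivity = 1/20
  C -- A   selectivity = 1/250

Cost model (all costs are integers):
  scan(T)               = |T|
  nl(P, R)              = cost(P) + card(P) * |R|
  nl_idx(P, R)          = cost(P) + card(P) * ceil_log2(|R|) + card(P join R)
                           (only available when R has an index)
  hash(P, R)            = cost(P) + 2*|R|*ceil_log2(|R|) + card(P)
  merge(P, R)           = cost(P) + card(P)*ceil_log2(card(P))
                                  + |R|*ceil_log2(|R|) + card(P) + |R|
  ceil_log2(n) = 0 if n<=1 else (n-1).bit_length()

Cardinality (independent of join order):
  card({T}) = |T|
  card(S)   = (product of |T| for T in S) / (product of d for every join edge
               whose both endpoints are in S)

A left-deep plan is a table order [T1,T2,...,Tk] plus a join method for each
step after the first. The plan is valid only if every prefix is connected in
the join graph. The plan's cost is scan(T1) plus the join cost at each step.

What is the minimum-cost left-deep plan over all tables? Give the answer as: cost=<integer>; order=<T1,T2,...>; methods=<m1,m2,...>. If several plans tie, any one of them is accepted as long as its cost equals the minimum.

Selinger DP (subsets sized 1..n):
  {B}: scan cost=40, card=40
  {C}: scan cost=500, card=500
  {A}: scan cost=80, card=80
  {BC}: card=1000; try (C,nl_idx)→1400, (B,hash)→1480, (B,nl_idx)→4500, (C,merge)→5320, (B,merge)→5780, (C,hash)→9080 …(+2); best=1400 via (C,nl_idx)
  {AC}: card=160; try (C,nl_idx)→960, (A,hash)→2120, (A,nl_idx)→4160, (C,merge)→5720, (A,merge)→6140, (C,hash)→9160 …(+2); best=960 via (C,nl_idx)
  {ABC}: card=320; try (B,hash)→1600, (B,nl_idx)→2240, (B,merge)→2680, (A,hash)→3520, (B,nl)→7360, (A,nl_idx)→8720 …(+2); best=1600 via (B,hash)

cost=1600; order=A,C,B; methods=nl_idx,hash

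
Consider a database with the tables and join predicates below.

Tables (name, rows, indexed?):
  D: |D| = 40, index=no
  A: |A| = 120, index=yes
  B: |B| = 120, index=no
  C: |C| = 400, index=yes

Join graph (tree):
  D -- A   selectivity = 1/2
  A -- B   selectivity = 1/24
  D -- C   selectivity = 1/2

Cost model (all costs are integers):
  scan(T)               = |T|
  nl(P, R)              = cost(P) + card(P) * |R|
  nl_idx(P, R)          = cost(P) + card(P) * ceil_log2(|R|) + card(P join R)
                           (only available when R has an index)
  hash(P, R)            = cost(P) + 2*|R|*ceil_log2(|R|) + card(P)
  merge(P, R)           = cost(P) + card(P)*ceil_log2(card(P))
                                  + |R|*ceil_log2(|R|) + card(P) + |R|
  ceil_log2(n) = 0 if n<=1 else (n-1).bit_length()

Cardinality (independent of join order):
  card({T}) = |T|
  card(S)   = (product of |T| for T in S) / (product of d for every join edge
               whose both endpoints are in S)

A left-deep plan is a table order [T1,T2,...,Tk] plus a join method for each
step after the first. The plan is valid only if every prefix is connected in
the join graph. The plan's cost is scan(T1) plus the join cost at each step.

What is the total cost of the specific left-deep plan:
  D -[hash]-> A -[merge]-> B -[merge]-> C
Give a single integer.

step 1: scan D: cost=40, card=40
step 2: join A via hash
    card(P join A) = 40*120/(2) = 2400
    cost = 40 + 2*120*7 + 40 = 1760
step 3: join B via merge
    card(P join B) = 2400*120/(24) = 12000
    cost = 1760 + 2400*12 + 120*7 + 2400 + 120 = 33920
step 4: join C via merge
    card(P join C) = 12000*400/(2) = 2400000
    cost = 33920 + 12000*14 + 400*9 + 12000 + 400 = 217920

217920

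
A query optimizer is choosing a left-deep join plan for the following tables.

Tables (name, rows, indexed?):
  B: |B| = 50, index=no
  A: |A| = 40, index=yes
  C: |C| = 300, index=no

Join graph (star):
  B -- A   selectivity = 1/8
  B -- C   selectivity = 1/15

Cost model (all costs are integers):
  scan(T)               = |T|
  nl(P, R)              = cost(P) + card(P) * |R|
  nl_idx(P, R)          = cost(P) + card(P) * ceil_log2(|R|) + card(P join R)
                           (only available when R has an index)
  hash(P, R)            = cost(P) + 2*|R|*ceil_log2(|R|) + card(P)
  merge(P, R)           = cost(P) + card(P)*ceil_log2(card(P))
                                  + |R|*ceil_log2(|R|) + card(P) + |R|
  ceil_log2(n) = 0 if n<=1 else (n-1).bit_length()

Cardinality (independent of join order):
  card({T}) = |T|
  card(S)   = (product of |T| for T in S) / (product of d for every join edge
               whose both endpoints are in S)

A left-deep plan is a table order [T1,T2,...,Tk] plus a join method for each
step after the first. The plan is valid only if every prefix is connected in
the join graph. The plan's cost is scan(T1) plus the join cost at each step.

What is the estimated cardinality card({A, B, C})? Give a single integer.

Tables in S: A(40), B(50), C(300)
Edges inside S: B-A(d=8), B-C(d=15)
numerator = 40 * 50 * 300 = 600000
denominator = 8 * 15 = 120
card(S) = 600000 / 120 = 5000

5000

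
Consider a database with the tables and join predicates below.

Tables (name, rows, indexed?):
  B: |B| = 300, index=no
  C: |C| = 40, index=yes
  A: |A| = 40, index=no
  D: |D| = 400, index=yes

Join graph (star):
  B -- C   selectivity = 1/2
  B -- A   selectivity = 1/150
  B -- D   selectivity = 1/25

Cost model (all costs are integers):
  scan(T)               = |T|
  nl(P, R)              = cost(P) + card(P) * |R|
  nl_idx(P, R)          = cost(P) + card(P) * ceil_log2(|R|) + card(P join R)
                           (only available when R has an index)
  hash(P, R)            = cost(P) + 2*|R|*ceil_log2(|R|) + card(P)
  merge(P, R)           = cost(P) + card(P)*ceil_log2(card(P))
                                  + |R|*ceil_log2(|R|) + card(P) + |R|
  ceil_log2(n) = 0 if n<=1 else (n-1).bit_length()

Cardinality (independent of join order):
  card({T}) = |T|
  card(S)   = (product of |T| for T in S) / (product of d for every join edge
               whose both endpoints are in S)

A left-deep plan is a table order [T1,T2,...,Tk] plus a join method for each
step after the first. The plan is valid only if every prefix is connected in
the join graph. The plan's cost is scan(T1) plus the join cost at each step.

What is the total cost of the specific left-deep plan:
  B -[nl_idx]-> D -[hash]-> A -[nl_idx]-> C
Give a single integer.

step 1: scan B: cost=300, card=300
step 2: join D via nl_idx
    card(P join D) = 300*400/(25) = 4800
    cost = 300 + 300*9 + 4800 = 7800
step 3: join A via hash
    card(P join A) = 4800*40/(150) = 1280
    cost = 7800 + 2*40*6 + 4800 = 13080
step 4: join C via nl_idx
    card(P join C) = 1280*40/(2) = 25600
    cost = 13080 + 1280*6 + 25600 = 46360

46360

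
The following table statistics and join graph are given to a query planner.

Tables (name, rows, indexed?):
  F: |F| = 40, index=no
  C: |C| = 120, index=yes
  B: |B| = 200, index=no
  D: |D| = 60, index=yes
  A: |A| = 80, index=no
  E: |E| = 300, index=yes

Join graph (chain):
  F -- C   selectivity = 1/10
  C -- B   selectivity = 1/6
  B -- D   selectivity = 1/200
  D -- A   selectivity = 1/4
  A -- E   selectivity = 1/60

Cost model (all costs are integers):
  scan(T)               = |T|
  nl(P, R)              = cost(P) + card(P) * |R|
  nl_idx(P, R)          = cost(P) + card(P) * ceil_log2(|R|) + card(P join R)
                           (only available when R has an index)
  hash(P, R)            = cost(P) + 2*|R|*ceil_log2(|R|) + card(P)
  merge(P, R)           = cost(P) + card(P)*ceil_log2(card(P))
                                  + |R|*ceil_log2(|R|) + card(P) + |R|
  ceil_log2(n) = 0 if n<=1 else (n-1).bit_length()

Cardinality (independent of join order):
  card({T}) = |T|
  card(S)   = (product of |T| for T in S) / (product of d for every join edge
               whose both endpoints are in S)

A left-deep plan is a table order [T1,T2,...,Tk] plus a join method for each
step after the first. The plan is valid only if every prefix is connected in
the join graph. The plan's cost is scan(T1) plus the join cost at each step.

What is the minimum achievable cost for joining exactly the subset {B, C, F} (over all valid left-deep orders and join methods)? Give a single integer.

Selinger DP over subsets of {B,C,F}:
  {F}: scan cost=40, card=40
  {C}: scan cost=120, card=120
  {B}: scan cost=200, card=200
  {CF}: card=480; try (F,hash)→720, (C,nl_idx)→800, (C,merge)→1280, (F,merge)→1360, (C,hash)→1760, (C,nl)→4840 …(+1); best=720 via (F,hash)
  {BC}: card=4000; try (C,hash)→2080, (B,merge)→2880, (C,merge)→2960, (B,hash)→3440, (C,nl_idx)→5600, (B,nl)→24120 …(+1); best=2080 via (C,hash)
  {BCF}: card=16000; try (B,hash)→4400, (F,hash)→6560, (B,merge)→7320, (F,merge)→54360, (B,nl)→96720, (F,nl)→162080; best=4400 via (B,hash)

4400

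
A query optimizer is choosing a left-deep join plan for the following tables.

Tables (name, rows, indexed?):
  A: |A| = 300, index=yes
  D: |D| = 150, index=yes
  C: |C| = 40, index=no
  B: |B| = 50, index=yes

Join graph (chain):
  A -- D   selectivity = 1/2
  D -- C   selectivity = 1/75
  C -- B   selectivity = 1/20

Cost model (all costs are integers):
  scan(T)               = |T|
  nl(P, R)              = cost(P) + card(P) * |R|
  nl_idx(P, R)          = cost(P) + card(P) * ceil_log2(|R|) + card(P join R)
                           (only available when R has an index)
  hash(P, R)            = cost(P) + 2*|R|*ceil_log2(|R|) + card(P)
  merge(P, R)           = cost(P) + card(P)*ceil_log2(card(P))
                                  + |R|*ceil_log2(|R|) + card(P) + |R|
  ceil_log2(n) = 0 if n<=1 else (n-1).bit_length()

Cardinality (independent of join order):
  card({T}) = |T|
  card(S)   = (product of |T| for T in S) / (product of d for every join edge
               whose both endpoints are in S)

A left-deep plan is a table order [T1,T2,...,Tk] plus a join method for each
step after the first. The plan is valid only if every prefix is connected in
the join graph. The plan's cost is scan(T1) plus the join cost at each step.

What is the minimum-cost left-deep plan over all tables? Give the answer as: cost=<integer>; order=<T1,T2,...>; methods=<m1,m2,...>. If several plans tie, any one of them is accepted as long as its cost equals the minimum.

Selinger DP (subsets sized 1..n):
  {A}: scan cost=300, card=300
  {D}: scan cost=150, card=150
  {C}: scan cost=40, card=40
  {B}: scan cost=50, card=50
  {AD}: card=22500; try (D,hash)→3000, (A,merge)→4500, (D,merge)→4650, (A,hash)→5700, (A,nl_idx)→24000, (D,nl_idx)→25200 …(+2); best=3000 via (D,hash)
  {CD}: card=80; try (D,nl_idx)→440, (C,hash)→780, (D,merge)→1670, (C,merge)→1780, (D,hash)→2480, (D,nl)→6040 …(+1); best=440 via (D,nl_idx)
  {BC}: card=100; try (B,nl_idx)→380, (C,hash)→580, (B,merge)→670, (C,merge)→680, (B,hash)→680, (B,nl)→2040 …(+1); best=380 via (B,nl_idx)
  {ACD}: card=12000; try (A,merge)→4080, (A,hash)→5920, (A,nl_idx)→13160, (A,nl)→24440, (C,hash)→25980, (C,merge)→363280 …(+1); best=4080 via (A,merge)
  {BCD}: card=200; try (B,hash)→1120, (B,nl_idx)→1120, (D,nl_idx)→1380, (B,merge)→1430, (D,merge)→2530, (D,hash)→2880 …(+2); best=1120 via (B,hash)
  {ABCD}: card=30000; try (A,merge)→5920, (A,hash)→6720, (B,hash)→16680, (A,nl_idx)→32920, (A,nl)→61120, (B,nl_idx)→106080 …(+2); best=5920 via (A,merge)

cost=5920; order=C,D,B,A; methods=nl_idx,hash,merge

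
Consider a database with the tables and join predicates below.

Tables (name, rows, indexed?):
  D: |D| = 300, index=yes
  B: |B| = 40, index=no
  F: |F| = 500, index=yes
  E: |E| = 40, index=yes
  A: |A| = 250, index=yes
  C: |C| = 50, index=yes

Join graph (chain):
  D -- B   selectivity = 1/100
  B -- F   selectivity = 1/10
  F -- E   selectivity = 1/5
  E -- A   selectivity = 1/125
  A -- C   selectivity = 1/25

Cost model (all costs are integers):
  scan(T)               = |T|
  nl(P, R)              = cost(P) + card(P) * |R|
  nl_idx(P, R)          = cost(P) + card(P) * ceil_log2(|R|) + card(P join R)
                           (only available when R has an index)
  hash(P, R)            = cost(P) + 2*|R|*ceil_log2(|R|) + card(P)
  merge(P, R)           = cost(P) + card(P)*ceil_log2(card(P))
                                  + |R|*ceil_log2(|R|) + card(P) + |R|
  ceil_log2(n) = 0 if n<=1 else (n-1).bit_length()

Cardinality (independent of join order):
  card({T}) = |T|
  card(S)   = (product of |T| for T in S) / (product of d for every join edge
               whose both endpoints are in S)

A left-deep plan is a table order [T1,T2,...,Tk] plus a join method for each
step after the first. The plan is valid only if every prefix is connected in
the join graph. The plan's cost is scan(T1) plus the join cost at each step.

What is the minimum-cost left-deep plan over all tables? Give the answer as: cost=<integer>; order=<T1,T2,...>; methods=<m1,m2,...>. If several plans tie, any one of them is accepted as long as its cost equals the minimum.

Selinger DP (subsets sized 1..n):
  {D}: scan cost=300, card=300
  {B}: scan cost=40, card=40
  {F}: scan cost=500, card=500
  {E}: scan cost=40, card=40
  {A}: scan cost=250, card=250
  {C}: scan cost=50, card=50
  {BD}: card=120; try (D,nl_idx)→520, (B,hash)→1080, (D,merge)→3320, (B,merge)→3580, (D,hash)→5480, (D,nl)→12040 …(+1); best=520 via (D,nl_idx)
  {BF}: card=2000; try (B,hash)→1480, (F,nl_idx)→2400, (F,merge)→5320, (B,merge)→5780, (F,hash)→9080, (F,nl)→20040 …(+1); best=1480 via (B,hash)
  {EF}: card=4000; try (E,hash)→1480, (F,nl_idx)→4400, (F,merge)→5320, (E,merge)→5780, (E,nl_idx)→7500, (F,hash)→9080 …(+2); best=1480 via (E,hash)
  {AE}: card=80; try (A,nl_idx)→440, (E,hash)→980, (E,nl_idx)→1830, (A,merge)→2570, (E,merge)→2780, (A,hash)→4080 …(+2); best=440 via (A,nl_idx)
  {AC}: card=500; try (A,nl_idx)→950, (C,hash)→1100, (C,nl_idx)→2250, (A,merge)→2650, (C,merge)→2850, (A,hash)→4100 …(+2); best=950 via (A,nl_idx)
  {BDF}: card=6000; try (F,merge)→6480, (F,nl_idx)→7600, (D,hash)→8880, (F,hash)→9640, (D,nl_idx)→25480, (D,merge)→28480 …(+2); best=6480 via (F,merge)
  {BEF}: card=16000; try (E,hash)→3960, (B,hash)→5960, (E,merge)→25760, (E,nl_idx)→29480, (B,merge)→53760, (E,nl)→81480 …(+1); best=3960 via (E,hash)
  {AEF}: card=8000; try (F,merge)→6080, (F,nl_idx)→9160, (A,hash)→9480, (F,hash)→9520, (F,nl)→40440, (A,nl_idx)→41480 …(+2); best=6080 via (F,merge)
  {ACE}: card=160; try (C,nl_idx)→1080, (C,hash)→1120, (C,merge)→1430, (E,hash)→1930, (E,nl_idx)→4110, (C,nl)→4440 …(+2); best=1080 via (C,nl_idx)
  {BDEF}: card=48000; try (E,hash)→12960, (D,hash)→25360, (E,nl_idx)→90480, (E,merge)→90760, (D,nl_idx)→195960, (E,nl)→246480 …(+2); best=12960 via (E,hash)
  {ABEF}: card=32000; try (B,hash)→14560, (A,hash)→23960, (B,merge)→118360, (A,nl_idx)→163960, (A,merge)→246210, (B,nl)→326080 …(+1); best=14560 via (B,hash)
  {ACEF}: card=16000; try (F,merge)→7520, (F,hash)→10240, (C,hash)→14680, (F,nl_idx)→18520, (C,nl_idx)→70080, (F,nl)→81080 …(+2); best=7520 via (F,merge)
  {ABDEF}: card=96000; try (D,hash)→51960, (A,hash)→64960, (D,nl_idx)→398560, (A,nl_idx)→492960, (D,merge)→529560, (A,merge)→831210 …(+2); best=51960 via (D,hash)
  {ABCEF}: card=64000; try (B,hash)→24000, (C,hash)→47160, (B,merge)→247800, (C,nl_idx)→270560, (C,merge)→526910, (B,nl)→647520 …(+1); best=24000 via (B,hash)
  {ABCDEF}: card=192000; try (D,hash)→93400, (C,hash)→148560, (D,nl_idx)→792000, (C,nl_idx)→819960, (D,merge)→1115000, (C,merge)→1780310 …(+2); best=93400 via (D,hash)

cost=93400; order=E,A,C,F,B,D; methods=nl_idx,nl_idx,merge,hash,hash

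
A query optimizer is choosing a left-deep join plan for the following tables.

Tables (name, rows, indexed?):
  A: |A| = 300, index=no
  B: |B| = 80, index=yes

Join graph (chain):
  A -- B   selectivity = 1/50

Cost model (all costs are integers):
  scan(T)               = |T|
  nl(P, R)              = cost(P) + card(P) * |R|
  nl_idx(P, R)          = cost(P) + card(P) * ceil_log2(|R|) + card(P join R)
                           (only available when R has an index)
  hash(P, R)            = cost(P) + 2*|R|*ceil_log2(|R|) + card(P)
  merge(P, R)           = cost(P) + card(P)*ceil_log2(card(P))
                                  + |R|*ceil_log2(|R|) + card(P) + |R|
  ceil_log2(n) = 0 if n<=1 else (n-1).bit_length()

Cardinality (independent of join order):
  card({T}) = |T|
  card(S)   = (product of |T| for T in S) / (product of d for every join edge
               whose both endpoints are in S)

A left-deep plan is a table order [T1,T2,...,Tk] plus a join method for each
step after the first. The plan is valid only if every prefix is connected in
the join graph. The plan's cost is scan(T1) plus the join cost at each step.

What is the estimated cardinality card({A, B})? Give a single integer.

480

Tables in S: A(300), B(80)
Edges inside S: A-B(d=50)
numerator = 300 * 80 = 24000
denominator = 50 = 50
card(S) = 24000 / 50 = 480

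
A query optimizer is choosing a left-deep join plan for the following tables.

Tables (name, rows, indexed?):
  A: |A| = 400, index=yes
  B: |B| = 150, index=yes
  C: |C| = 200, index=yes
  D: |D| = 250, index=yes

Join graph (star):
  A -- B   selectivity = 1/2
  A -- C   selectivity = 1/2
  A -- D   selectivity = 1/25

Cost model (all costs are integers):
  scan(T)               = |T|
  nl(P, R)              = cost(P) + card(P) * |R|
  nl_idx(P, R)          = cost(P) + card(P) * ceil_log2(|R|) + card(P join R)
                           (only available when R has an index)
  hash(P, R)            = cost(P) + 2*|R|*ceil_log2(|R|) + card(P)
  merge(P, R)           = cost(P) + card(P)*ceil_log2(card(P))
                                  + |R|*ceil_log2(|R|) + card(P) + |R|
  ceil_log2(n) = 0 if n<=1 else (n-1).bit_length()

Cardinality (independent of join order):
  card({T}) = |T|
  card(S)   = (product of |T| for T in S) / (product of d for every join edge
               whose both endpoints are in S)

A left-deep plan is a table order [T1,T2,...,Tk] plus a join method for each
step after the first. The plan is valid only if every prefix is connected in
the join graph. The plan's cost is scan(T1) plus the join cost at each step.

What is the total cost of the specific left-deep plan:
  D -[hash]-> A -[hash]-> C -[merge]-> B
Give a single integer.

8016250

step 1: scan D: cost=250, card=250
step 2: join A via hash
    card(P join A) = 250*400/(25) = 4000
    cost = 250 + 2*400*9 + 250 = 7700
step 3: join C via hash
    card(P join C) = 4000*200/(2) = 400000
    cost = 7700 + 2*200*8 + 4000 = 14900
step 4: join B via merge
    card(P join B) = 400000*150/(2) = 30000000
    cost = 14900 + 400000*19 + 150*8 + 400000 + 150 = 8016250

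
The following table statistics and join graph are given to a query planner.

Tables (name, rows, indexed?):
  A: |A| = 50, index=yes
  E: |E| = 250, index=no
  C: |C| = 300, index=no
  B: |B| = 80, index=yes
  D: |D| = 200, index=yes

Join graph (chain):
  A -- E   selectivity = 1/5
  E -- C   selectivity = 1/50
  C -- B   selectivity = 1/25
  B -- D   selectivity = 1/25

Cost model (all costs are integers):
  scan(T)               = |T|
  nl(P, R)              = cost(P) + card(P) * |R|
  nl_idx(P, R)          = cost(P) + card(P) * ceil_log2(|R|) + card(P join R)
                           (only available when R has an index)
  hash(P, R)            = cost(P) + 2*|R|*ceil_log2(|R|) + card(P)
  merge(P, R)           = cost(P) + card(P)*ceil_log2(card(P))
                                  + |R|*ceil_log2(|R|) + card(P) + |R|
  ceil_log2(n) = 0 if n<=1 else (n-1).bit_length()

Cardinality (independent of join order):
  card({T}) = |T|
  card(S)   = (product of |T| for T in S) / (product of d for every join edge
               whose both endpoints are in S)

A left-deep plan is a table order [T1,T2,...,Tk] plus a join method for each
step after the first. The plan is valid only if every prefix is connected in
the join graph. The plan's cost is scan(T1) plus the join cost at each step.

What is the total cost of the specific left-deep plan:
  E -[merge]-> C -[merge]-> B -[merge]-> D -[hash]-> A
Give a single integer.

132140

step 1: scan E: cost=250, card=250
step 2: join C via merge
    card(P join C) = 250*300/(50) = 1500
    cost = 250 + 250*8 + 300*9 + 250 + 300 = 5500
step 3: join B via merge
    card(P join B) = 1500*80/(25) = 4800
    cost = 5500 + 1500*11 + 80*7 + 1500 + 80 = 24140
step 4: join D via merge
    card(P join D) = 4800*200/(25) = 38400
    cost = 24140 + 4800*13 + 200*8 + 4800 + 200 = 93140
step 5: join A via hash
    card(P join A) = 38400*50/(5) = 384000
    cost = 93140 + 2*50*6 + 38400 = 132140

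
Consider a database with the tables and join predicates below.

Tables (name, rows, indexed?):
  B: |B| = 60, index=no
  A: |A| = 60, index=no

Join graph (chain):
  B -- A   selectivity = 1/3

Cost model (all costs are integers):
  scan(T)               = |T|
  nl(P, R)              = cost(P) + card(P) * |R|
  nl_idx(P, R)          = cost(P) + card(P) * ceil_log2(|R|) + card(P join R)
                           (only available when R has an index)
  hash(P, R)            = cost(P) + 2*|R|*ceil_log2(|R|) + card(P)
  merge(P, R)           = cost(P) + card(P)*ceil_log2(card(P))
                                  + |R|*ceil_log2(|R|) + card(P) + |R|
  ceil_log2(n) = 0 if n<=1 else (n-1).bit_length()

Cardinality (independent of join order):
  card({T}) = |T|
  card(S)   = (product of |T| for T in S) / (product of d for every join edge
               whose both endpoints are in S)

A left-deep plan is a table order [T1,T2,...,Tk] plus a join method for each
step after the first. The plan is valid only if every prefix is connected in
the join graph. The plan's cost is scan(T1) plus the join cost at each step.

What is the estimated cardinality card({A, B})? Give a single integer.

1200

Tables in S: A(60), B(60)
Edges inside S: B-A(d=3)
numerator = 60 * 60 = 3600
denominator = 3 = 3
card(S) = 3600 / 3 = 1200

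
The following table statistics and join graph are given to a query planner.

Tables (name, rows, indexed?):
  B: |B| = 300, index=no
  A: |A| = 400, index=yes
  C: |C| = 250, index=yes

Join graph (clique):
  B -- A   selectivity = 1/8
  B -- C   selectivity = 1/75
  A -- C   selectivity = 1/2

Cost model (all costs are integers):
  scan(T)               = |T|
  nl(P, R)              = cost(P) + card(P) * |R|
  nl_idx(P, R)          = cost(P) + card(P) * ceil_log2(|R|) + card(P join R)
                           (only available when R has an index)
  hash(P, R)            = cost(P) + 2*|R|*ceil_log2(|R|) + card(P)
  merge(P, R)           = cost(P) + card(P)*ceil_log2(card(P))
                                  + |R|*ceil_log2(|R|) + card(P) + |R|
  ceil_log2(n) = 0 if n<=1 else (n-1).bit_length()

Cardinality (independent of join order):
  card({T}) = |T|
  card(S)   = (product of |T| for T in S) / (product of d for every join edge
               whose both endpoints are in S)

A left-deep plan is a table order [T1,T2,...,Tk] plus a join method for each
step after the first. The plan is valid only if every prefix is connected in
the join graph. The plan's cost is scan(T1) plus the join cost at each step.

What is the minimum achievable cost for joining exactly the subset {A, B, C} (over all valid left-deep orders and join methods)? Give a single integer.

11900

Selinger DP over subsets of {A,B,C}:
  {B}: scan cost=300, card=300
  {A}: scan cost=400, card=400
  {C}: scan cost=250, card=250
  {AB}: card=15000; try (B,hash)→6200, (A,merge)→7300, (B,merge)→7400, (A,hash)→7800, (A,nl_idx)→18000, (A,nl)→120300 …(+1); best=6200 via (B,hash)
  {BC}: card=1000; try (C,nl_idx)→3700, (C,hash)→4600, (B,merge)→5500, (C,merge)→5550, (B,hash)→5900, (B,nl)→75250 …(+1); best=3700 via (C,nl_idx)
  {AC}: card=50000; try (C,hash)→4800, (A,merge)→6500, (C,merge)→6650, (A,hash)→7700, (A,nl_idx)→52500, (C,nl_idx)→53600 …(+2); best=4800 via (C,hash)
  {ABC}: card=25000; try (A,hash)→11900, (A,merge)→18700, (C,hash)→25200, (A,nl_idx)→37700, (B,hash)→60200, (C,nl_idx)→151200 …(+5); best=11900 via (A,hash)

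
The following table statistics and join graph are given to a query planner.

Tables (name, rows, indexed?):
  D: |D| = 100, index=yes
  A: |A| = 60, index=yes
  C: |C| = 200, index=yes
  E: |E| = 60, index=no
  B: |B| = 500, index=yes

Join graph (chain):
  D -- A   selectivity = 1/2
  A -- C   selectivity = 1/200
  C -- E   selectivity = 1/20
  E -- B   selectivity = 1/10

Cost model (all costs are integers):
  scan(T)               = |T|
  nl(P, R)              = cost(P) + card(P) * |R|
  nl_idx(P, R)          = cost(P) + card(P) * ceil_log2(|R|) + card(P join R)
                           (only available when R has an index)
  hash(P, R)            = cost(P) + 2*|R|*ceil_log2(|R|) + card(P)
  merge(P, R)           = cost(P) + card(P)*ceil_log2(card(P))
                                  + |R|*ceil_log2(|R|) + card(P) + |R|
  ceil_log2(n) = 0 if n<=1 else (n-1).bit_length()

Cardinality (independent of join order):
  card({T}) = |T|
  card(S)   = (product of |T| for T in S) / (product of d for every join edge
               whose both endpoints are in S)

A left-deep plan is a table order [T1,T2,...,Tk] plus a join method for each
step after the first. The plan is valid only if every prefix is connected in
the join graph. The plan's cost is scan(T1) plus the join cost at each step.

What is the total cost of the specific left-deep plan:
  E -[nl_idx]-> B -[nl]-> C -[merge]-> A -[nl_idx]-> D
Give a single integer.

step 1: scan E: cost=60, card=60
step 2: join B via nl_idx
    card(P join B) = 60*500/(10) = 3000
    cost = 60 + 60*9 + 3000 = 3600
step 3: join C via nl
    card(P join C) = 3000*200/(20) = 30000
    cost = 3600 + 3000*200 = 603600
step 4: join A via merge
    card(P join A) = 30000*60/(200) = 9000
    cost = 603600 + 30000*15 + 60*6 + 30000 + 60 = 1084020
step 5: join D via nl_idx
    card(P join D) = 9000*100/(2) = 450000
    cost = 1084020 + 9000*7 + 450000 = 1597020

1597020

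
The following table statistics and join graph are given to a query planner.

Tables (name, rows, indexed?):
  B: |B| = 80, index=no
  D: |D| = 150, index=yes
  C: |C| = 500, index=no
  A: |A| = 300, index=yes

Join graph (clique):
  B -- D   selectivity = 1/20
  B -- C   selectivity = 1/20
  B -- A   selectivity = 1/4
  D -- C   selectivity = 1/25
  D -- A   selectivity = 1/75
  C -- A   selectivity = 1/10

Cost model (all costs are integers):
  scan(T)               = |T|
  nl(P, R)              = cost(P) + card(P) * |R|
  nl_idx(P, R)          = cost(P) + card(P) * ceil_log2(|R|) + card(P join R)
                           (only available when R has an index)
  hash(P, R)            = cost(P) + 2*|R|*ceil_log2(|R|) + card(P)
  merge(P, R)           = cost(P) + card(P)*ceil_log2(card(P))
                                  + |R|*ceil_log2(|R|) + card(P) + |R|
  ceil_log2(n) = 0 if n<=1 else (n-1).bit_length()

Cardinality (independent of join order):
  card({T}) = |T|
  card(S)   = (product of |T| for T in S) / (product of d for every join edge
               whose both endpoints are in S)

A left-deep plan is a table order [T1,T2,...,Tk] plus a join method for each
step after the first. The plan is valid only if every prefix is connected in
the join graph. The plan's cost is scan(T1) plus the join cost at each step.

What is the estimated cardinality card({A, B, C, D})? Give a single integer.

60

Tables in S: A(300), B(80), C(500), D(150)
Edges inside S: B-D(d=20), B-C(d=20), B-A(d=4), D-C(d=25), D-A(d=75), C-A(d=10)
numerator = 300 * 80 * 500 * 150 = 1800000000
denominator = 20 * 20 * 4 * 25 * 75 * 10 = 30000000
card(S) = 1800000000 / 30000000 = 60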